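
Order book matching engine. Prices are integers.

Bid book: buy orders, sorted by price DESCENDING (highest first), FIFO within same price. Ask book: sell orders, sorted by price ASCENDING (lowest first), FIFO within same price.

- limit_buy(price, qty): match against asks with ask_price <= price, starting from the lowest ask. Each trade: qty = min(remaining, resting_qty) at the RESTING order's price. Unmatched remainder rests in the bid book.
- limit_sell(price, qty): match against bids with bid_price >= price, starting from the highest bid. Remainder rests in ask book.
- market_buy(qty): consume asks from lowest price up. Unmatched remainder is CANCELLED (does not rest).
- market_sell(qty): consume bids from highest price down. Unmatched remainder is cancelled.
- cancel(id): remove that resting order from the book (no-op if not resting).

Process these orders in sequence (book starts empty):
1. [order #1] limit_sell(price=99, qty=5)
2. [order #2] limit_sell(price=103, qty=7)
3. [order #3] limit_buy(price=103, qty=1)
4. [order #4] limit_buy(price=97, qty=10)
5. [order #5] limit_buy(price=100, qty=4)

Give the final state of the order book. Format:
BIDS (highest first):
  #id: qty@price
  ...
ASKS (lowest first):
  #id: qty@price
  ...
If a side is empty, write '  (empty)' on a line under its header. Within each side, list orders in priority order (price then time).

Answer: BIDS (highest first):
  #4: 10@97
ASKS (lowest first):
  #2: 7@103

Derivation:
After op 1 [order #1] limit_sell(price=99, qty=5): fills=none; bids=[-] asks=[#1:5@99]
After op 2 [order #2] limit_sell(price=103, qty=7): fills=none; bids=[-] asks=[#1:5@99 #2:7@103]
After op 3 [order #3] limit_buy(price=103, qty=1): fills=#3x#1:1@99; bids=[-] asks=[#1:4@99 #2:7@103]
After op 4 [order #4] limit_buy(price=97, qty=10): fills=none; bids=[#4:10@97] asks=[#1:4@99 #2:7@103]
After op 5 [order #5] limit_buy(price=100, qty=4): fills=#5x#1:4@99; bids=[#4:10@97] asks=[#2:7@103]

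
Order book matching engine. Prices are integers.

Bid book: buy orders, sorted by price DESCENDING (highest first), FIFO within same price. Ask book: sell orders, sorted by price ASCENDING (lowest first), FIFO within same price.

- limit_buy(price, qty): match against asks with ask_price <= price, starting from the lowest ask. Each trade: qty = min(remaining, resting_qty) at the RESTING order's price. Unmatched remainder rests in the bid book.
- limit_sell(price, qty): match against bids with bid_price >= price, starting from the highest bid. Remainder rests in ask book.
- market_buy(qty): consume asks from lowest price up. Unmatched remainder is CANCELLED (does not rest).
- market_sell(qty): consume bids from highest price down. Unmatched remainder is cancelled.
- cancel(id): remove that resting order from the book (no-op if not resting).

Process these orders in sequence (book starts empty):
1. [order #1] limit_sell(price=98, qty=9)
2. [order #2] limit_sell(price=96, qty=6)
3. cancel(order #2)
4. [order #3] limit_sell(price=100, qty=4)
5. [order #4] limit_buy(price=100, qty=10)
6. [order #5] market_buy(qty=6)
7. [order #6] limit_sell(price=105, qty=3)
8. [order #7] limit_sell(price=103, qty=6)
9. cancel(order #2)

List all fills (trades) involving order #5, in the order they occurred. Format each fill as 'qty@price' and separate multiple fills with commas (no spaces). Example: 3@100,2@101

Answer: 3@100

Derivation:
After op 1 [order #1] limit_sell(price=98, qty=9): fills=none; bids=[-] asks=[#1:9@98]
After op 2 [order #2] limit_sell(price=96, qty=6): fills=none; bids=[-] asks=[#2:6@96 #1:9@98]
After op 3 cancel(order #2): fills=none; bids=[-] asks=[#1:9@98]
After op 4 [order #3] limit_sell(price=100, qty=4): fills=none; bids=[-] asks=[#1:9@98 #3:4@100]
After op 5 [order #4] limit_buy(price=100, qty=10): fills=#4x#1:9@98 #4x#3:1@100; bids=[-] asks=[#3:3@100]
After op 6 [order #5] market_buy(qty=6): fills=#5x#3:3@100; bids=[-] asks=[-]
After op 7 [order #6] limit_sell(price=105, qty=3): fills=none; bids=[-] asks=[#6:3@105]
After op 8 [order #7] limit_sell(price=103, qty=6): fills=none; bids=[-] asks=[#7:6@103 #6:3@105]
After op 9 cancel(order #2): fills=none; bids=[-] asks=[#7:6@103 #6:3@105]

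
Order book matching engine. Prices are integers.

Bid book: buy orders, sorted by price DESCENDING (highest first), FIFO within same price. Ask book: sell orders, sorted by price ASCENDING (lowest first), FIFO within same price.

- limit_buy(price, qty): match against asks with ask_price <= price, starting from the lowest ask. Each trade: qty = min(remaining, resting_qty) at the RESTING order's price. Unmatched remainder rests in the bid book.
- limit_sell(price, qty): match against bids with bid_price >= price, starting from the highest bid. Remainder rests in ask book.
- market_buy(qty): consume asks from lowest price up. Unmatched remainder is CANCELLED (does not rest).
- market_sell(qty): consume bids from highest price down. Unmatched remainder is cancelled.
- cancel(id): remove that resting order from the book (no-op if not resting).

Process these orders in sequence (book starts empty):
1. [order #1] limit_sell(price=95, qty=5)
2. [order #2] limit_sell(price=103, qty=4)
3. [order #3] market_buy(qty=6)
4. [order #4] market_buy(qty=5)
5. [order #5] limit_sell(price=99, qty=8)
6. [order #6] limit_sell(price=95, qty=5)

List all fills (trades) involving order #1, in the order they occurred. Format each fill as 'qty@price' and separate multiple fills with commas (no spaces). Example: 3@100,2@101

After op 1 [order #1] limit_sell(price=95, qty=5): fills=none; bids=[-] asks=[#1:5@95]
After op 2 [order #2] limit_sell(price=103, qty=4): fills=none; bids=[-] asks=[#1:5@95 #2:4@103]
After op 3 [order #3] market_buy(qty=6): fills=#3x#1:5@95 #3x#2:1@103; bids=[-] asks=[#2:3@103]
After op 4 [order #4] market_buy(qty=5): fills=#4x#2:3@103; bids=[-] asks=[-]
After op 5 [order #5] limit_sell(price=99, qty=8): fills=none; bids=[-] asks=[#5:8@99]
After op 6 [order #6] limit_sell(price=95, qty=5): fills=none; bids=[-] asks=[#6:5@95 #5:8@99]

Answer: 5@95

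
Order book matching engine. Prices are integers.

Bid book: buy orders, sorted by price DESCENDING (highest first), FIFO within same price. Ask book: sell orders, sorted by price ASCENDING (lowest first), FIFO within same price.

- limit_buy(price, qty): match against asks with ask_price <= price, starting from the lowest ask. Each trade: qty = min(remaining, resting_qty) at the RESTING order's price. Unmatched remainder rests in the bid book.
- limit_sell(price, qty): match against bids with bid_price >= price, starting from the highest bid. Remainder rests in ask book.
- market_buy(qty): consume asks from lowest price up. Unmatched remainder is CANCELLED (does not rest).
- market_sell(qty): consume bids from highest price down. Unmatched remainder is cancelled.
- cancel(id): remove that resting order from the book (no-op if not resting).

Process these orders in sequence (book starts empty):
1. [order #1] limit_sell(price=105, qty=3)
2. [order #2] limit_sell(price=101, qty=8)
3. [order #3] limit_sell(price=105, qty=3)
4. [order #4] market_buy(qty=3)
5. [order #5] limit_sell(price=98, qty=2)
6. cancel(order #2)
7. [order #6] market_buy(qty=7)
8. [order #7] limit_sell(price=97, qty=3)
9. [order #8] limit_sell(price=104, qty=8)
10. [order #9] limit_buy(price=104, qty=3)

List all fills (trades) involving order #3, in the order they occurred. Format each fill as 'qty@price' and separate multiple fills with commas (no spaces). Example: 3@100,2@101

Answer: 2@105

Derivation:
After op 1 [order #1] limit_sell(price=105, qty=3): fills=none; bids=[-] asks=[#1:3@105]
After op 2 [order #2] limit_sell(price=101, qty=8): fills=none; bids=[-] asks=[#2:8@101 #1:3@105]
After op 3 [order #3] limit_sell(price=105, qty=3): fills=none; bids=[-] asks=[#2:8@101 #1:3@105 #3:3@105]
After op 4 [order #4] market_buy(qty=3): fills=#4x#2:3@101; bids=[-] asks=[#2:5@101 #1:3@105 #3:3@105]
After op 5 [order #5] limit_sell(price=98, qty=2): fills=none; bids=[-] asks=[#5:2@98 #2:5@101 #1:3@105 #3:3@105]
After op 6 cancel(order #2): fills=none; bids=[-] asks=[#5:2@98 #1:3@105 #3:3@105]
After op 7 [order #6] market_buy(qty=7): fills=#6x#5:2@98 #6x#1:3@105 #6x#3:2@105; bids=[-] asks=[#3:1@105]
After op 8 [order #7] limit_sell(price=97, qty=3): fills=none; bids=[-] asks=[#7:3@97 #3:1@105]
After op 9 [order #8] limit_sell(price=104, qty=8): fills=none; bids=[-] asks=[#7:3@97 #8:8@104 #3:1@105]
After op 10 [order #9] limit_buy(price=104, qty=3): fills=#9x#7:3@97; bids=[-] asks=[#8:8@104 #3:1@105]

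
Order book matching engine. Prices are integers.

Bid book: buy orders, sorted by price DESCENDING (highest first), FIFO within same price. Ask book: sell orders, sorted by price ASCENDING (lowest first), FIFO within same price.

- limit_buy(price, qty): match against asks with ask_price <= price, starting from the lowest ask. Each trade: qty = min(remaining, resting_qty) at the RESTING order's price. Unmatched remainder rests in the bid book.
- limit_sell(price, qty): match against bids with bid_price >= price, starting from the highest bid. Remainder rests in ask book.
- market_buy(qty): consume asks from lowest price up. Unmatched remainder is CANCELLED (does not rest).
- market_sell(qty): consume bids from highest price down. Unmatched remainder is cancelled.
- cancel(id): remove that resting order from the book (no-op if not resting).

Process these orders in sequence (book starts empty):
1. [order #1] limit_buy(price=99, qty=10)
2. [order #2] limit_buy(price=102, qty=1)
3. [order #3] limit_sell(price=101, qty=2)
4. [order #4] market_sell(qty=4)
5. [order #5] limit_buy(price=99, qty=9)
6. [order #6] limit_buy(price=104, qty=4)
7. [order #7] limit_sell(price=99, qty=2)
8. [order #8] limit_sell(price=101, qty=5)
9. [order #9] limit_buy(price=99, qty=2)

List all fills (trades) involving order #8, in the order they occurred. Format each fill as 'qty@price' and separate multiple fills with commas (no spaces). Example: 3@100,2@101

After op 1 [order #1] limit_buy(price=99, qty=10): fills=none; bids=[#1:10@99] asks=[-]
After op 2 [order #2] limit_buy(price=102, qty=1): fills=none; bids=[#2:1@102 #1:10@99] asks=[-]
After op 3 [order #3] limit_sell(price=101, qty=2): fills=#2x#3:1@102; bids=[#1:10@99] asks=[#3:1@101]
After op 4 [order #4] market_sell(qty=4): fills=#1x#4:4@99; bids=[#1:6@99] asks=[#3:1@101]
After op 5 [order #5] limit_buy(price=99, qty=9): fills=none; bids=[#1:6@99 #5:9@99] asks=[#3:1@101]
After op 6 [order #6] limit_buy(price=104, qty=4): fills=#6x#3:1@101; bids=[#6:3@104 #1:6@99 #5:9@99] asks=[-]
After op 7 [order #7] limit_sell(price=99, qty=2): fills=#6x#7:2@104; bids=[#6:1@104 #1:6@99 #5:9@99] asks=[-]
After op 8 [order #8] limit_sell(price=101, qty=5): fills=#6x#8:1@104; bids=[#1:6@99 #5:9@99] asks=[#8:4@101]
After op 9 [order #9] limit_buy(price=99, qty=2): fills=none; bids=[#1:6@99 #5:9@99 #9:2@99] asks=[#8:4@101]

Answer: 1@104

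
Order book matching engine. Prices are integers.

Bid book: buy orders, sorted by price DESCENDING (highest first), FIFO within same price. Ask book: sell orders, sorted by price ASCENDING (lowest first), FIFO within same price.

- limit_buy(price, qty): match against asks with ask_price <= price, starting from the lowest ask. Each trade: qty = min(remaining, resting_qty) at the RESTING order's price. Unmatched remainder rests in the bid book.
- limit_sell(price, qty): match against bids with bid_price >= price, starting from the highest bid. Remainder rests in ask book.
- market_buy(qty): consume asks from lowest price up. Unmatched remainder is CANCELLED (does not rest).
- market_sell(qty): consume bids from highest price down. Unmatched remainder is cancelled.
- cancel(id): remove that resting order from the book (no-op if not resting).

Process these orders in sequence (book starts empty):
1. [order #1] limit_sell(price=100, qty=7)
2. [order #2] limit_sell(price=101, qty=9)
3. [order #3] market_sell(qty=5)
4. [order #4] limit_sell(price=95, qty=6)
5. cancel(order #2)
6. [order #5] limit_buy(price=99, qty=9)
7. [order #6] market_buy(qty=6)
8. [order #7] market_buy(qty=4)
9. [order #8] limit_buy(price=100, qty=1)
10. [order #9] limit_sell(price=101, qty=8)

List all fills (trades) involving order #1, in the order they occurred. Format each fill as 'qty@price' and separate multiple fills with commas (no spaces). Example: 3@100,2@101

Answer: 6@100,1@100

Derivation:
After op 1 [order #1] limit_sell(price=100, qty=7): fills=none; bids=[-] asks=[#1:7@100]
After op 2 [order #2] limit_sell(price=101, qty=9): fills=none; bids=[-] asks=[#1:7@100 #2:9@101]
After op 3 [order #3] market_sell(qty=5): fills=none; bids=[-] asks=[#1:7@100 #2:9@101]
After op 4 [order #4] limit_sell(price=95, qty=6): fills=none; bids=[-] asks=[#4:6@95 #1:7@100 #2:9@101]
After op 5 cancel(order #2): fills=none; bids=[-] asks=[#4:6@95 #1:7@100]
After op 6 [order #5] limit_buy(price=99, qty=9): fills=#5x#4:6@95; bids=[#5:3@99] asks=[#1:7@100]
After op 7 [order #6] market_buy(qty=6): fills=#6x#1:6@100; bids=[#5:3@99] asks=[#1:1@100]
After op 8 [order #7] market_buy(qty=4): fills=#7x#1:1@100; bids=[#5:3@99] asks=[-]
After op 9 [order #8] limit_buy(price=100, qty=1): fills=none; bids=[#8:1@100 #5:3@99] asks=[-]
After op 10 [order #9] limit_sell(price=101, qty=8): fills=none; bids=[#8:1@100 #5:3@99] asks=[#9:8@101]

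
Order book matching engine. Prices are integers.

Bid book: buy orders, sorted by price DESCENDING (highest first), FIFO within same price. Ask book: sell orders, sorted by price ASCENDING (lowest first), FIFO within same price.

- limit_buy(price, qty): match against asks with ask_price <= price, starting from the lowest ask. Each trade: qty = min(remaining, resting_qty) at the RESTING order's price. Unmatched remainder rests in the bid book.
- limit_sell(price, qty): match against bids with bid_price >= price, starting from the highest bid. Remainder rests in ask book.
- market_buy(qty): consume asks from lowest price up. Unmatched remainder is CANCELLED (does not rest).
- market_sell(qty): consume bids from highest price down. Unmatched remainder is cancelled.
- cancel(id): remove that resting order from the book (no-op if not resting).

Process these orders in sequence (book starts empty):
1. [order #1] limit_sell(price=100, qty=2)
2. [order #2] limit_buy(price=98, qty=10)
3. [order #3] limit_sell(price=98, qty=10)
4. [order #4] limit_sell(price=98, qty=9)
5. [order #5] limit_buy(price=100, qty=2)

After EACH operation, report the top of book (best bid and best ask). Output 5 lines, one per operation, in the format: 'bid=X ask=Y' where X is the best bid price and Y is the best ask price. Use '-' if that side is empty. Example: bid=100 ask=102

Answer: bid=- ask=100
bid=98 ask=100
bid=- ask=100
bid=- ask=98
bid=- ask=98

Derivation:
After op 1 [order #1] limit_sell(price=100, qty=2): fills=none; bids=[-] asks=[#1:2@100]
After op 2 [order #2] limit_buy(price=98, qty=10): fills=none; bids=[#2:10@98] asks=[#1:2@100]
After op 3 [order #3] limit_sell(price=98, qty=10): fills=#2x#3:10@98; bids=[-] asks=[#1:2@100]
After op 4 [order #4] limit_sell(price=98, qty=9): fills=none; bids=[-] asks=[#4:9@98 #1:2@100]
After op 5 [order #5] limit_buy(price=100, qty=2): fills=#5x#4:2@98; bids=[-] asks=[#4:7@98 #1:2@100]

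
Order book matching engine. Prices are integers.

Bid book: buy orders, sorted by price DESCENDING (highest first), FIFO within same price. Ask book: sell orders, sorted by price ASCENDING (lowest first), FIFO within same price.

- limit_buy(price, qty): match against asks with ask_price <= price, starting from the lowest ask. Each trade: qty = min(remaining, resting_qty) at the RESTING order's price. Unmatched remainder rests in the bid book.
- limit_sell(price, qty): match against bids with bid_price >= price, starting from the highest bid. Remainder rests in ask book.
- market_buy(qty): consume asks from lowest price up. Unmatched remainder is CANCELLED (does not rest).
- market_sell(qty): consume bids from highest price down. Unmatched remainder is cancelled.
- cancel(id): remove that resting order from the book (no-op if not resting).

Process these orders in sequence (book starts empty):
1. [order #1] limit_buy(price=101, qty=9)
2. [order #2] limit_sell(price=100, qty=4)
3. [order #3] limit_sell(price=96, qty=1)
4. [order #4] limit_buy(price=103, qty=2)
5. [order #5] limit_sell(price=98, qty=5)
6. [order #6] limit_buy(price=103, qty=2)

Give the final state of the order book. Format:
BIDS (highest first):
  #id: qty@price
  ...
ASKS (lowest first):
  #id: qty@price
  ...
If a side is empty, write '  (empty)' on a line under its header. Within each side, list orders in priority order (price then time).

Answer: BIDS (highest first):
  #6: 2@103
  #1: 1@101
ASKS (lowest first):
  (empty)

Derivation:
After op 1 [order #1] limit_buy(price=101, qty=9): fills=none; bids=[#1:9@101] asks=[-]
After op 2 [order #2] limit_sell(price=100, qty=4): fills=#1x#2:4@101; bids=[#1:5@101] asks=[-]
After op 3 [order #3] limit_sell(price=96, qty=1): fills=#1x#3:1@101; bids=[#1:4@101] asks=[-]
After op 4 [order #4] limit_buy(price=103, qty=2): fills=none; bids=[#4:2@103 #1:4@101] asks=[-]
After op 5 [order #5] limit_sell(price=98, qty=5): fills=#4x#5:2@103 #1x#5:3@101; bids=[#1:1@101] asks=[-]
After op 6 [order #6] limit_buy(price=103, qty=2): fills=none; bids=[#6:2@103 #1:1@101] asks=[-]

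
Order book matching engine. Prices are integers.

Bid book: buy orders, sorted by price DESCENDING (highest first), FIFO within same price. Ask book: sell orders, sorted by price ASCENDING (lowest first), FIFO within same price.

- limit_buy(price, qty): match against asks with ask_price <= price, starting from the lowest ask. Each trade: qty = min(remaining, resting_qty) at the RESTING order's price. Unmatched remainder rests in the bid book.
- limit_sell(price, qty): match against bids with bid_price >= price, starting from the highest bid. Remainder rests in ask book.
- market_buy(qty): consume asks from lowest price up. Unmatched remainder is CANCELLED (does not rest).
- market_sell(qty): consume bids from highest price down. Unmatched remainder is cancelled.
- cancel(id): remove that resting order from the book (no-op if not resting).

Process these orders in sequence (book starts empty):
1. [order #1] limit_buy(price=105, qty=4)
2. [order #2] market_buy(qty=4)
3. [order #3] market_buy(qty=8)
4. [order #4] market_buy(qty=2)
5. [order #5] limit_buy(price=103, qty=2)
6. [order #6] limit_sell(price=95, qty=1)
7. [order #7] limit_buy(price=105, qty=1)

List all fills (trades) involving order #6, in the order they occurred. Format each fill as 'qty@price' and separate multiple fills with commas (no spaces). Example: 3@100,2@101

After op 1 [order #1] limit_buy(price=105, qty=4): fills=none; bids=[#1:4@105] asks=[-]
After op 2 [order #2] market_buy(qty=4): fills=none; bids=[#1:4@105] asks=[-]
After op 3 [order #3] market_buy(qty=8): fills=none; bids=[#1:4@105] asks=[-]
After op 4 [order #4] market_buy(qty=2): fills=none; bids=[#1:4@105] asks=[-]
After op 5 [order #5] limit_buy(price=103, qty=2): fills=none; bids=[#1:4@105 #5:2@103] asks=[-]
After op 6 [order #6] limit_sell(price=95, qty=1): fills=#1x#6:1@105; bids=[#1:3@105 #5:2@103] asks=[-]
After op 7 [order #7] limit_buy(price=105, qty=1): fills=none; bids=[#1:3@105 #7:1@105 #5:2@103] asks=[-]

Answer: 1@105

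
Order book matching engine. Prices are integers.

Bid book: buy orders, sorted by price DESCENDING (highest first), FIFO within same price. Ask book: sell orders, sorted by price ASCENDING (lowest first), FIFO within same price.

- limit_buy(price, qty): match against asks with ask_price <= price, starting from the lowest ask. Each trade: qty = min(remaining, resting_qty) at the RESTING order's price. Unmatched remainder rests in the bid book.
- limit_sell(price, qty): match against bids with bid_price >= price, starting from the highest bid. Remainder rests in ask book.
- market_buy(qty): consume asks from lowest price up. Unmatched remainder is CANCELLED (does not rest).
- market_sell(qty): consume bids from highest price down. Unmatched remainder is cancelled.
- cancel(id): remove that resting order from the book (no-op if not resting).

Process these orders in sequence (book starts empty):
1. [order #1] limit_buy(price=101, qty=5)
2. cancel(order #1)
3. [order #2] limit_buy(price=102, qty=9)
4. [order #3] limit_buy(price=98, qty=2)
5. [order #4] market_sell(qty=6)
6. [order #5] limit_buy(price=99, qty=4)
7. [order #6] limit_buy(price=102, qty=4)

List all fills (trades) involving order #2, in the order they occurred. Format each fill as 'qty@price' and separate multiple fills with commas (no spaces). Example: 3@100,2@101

Answer: 6@102

Derivation:
After op 1 [order #1] limit_buy(price=101, qty=5): fills=none; bids=[#1:5@101] asks=[-]
After op 2 cancel(order #1): fills=none; bids=[-] asks=[-]
After op 3 [order #2] limit_buy(price=102, qty=9): fills=none; bids=[#2:9@102] asks=[-]
After op 4 [order #3] limit_buy(price=98, qty=2): fills=none; bids=[#2:9@102 #3:2@98] asks=[-]
After op 5 [order #4] market_sell(qty=6): fills=#2x#4:6@102; bids=[#2:3@102 #3:2@98] asks=[-]
After op 6 [order #5] limit_buy(price=99, qty=4): fills=none; bids=[#2:3@102 #5:4@99 #3:2@98] asks=[-]
After op 7 [order #6] limit_buy(price=102, qty=4): fills=none; bids=[#2:3@102 #6:4@102 #5:4@99 #3:2@98] asks=[-]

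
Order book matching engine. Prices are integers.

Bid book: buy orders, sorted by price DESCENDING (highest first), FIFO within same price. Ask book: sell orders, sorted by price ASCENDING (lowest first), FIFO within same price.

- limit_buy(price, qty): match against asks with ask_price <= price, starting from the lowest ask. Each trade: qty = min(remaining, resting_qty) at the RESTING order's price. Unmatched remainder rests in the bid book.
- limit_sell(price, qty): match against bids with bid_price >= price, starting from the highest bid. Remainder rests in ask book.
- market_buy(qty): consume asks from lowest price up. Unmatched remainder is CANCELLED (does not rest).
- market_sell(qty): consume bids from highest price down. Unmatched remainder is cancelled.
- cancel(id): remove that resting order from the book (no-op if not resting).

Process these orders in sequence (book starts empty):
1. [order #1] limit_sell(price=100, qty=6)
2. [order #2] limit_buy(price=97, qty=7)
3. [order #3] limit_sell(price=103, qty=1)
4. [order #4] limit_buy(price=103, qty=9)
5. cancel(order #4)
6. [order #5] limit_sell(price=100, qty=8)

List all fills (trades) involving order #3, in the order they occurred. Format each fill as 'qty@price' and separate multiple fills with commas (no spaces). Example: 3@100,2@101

After op 1 [order #1] limit_sell(price=100, qty=6): fills=none; bids=[-] asks=[#1:6@100]
After op 2 [order #2] limit_buy(price=97, qty=7): fills=none; bids=[#2:7@97] asks=[#1:6@100]
After op 3 [order #3] limit_sell(price=103, qty=1): fills=none; bids=[#2:7@97] asks=[#1:6@100 #3:1@103]
After op 4 [order #4] limit_buy(price=103, qty=9): fills=#4x#1:6@100 #4x#3:1@103; bids=[#4:2@103 #2:7@97] asks=[-]
After op 5 cancel(order #4): fills=none; bids=[#2:7@97] asks=[-]
After op 6 [order #5] limit_sell(price=100, qty=8): fills=none; bids=[#2:7@97] asks=[#5:8@100]

Answer: 1@103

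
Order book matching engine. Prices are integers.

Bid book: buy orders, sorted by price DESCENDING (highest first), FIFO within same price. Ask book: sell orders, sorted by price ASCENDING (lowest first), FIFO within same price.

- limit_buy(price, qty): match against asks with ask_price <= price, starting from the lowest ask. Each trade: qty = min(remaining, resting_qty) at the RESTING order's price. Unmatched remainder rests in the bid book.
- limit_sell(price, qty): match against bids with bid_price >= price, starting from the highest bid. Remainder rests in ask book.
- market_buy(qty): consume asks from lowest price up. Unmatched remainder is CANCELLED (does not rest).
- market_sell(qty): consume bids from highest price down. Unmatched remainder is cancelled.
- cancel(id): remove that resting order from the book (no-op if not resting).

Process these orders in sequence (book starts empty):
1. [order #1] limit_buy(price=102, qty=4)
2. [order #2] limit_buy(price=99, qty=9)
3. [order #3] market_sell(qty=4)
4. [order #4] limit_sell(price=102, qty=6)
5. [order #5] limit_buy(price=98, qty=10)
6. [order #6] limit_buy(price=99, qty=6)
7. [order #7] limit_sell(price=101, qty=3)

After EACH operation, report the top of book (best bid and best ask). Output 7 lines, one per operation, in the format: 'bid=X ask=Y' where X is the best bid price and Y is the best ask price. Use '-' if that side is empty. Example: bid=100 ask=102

Answer: bid=102 ask=-
bid=102 ask=-
bid=99 ask=-
bid=99 ask=102
bid=99 ask=102
bid=99 ask=102
bid=99 ask=101

Derivation:
After op 1 [order #1] limit_buy(price=102, qty=4): fills=none; bids=[#1:4@102] asks=[-]
After op 2 [order #2] limit_buy(price=99, qty=9): fills=none; bids=[#1:4@102 #2:9@99] asks=[-]
After op 3 [order #3] market_sell(qty=4): fills=#1x#3:4@102; bids=[#2:9@99] asks=[-]
After op 4 [order #4] limit_sell(price=102, qty=6): fills=none; bids=[#2:9@99] asks=[#4:6@102]
After op 5 [order #5] limit_buy(price=98, qty=10): fills=none; bids=[#2:9@99 #5:10@98] asks=[#4:6@102]
After op 6 [order #6] limit_buy(price=99, qty=6): fills=none; bids=[#2:9@99 #6:6@99 #5:10@98] asks=[#4:6@102]
After op 7 [order #7] limit_sell(price=101, qty=3): fills=none; bids=[#2:9@99 #6:6@99 #5:10@98] asks=[#7:3@101 #4:6@102]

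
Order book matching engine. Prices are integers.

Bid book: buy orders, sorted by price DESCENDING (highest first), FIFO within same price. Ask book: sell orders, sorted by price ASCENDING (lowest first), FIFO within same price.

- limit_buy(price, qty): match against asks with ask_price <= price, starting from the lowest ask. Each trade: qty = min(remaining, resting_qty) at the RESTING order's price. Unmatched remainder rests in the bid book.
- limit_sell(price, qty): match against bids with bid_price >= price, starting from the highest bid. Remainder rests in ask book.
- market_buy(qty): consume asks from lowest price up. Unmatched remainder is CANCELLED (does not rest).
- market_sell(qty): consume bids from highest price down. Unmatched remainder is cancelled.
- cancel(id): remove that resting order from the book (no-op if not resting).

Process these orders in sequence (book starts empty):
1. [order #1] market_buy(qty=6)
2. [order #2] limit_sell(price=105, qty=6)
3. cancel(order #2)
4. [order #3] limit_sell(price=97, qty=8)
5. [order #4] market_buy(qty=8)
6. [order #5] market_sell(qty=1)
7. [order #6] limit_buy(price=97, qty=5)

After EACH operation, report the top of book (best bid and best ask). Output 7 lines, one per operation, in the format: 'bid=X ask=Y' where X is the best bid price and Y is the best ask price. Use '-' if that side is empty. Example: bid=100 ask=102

After op 1 [order #1] market_buy(qty=6): fills=none; bids=[-] asks=[-]
After op 2 [order #2] limit_sell(price=105, qty=6): fills=none; bids=[-] asks=[#2:6@105]
After op 3 cancel(order #2): fills=none; bids=[-] asks=[-]
After op 4 [order #3] limit_sell(price=97, qty=8): fills=none; bids=[-] asks=[#3:8@97]
After op 5 [order #4] market_buy(qty=8): fills=#4x#3:8@97; bids=[-] asks=[-]
After op 6 [order #5] market_sell(qty=1): fills=none; bids=[-] asks=[-]
After op 7 [order #6] limit_buy(price=97, qty=5): fills=none; bids=[#6:5@97] asks=[-]

Answer: bid=- ask=-
bid=- ask=105
bid=- ask=-
bid=- ask=97
bid=- ask=-
bid=- ask=-
bid=97 ask=-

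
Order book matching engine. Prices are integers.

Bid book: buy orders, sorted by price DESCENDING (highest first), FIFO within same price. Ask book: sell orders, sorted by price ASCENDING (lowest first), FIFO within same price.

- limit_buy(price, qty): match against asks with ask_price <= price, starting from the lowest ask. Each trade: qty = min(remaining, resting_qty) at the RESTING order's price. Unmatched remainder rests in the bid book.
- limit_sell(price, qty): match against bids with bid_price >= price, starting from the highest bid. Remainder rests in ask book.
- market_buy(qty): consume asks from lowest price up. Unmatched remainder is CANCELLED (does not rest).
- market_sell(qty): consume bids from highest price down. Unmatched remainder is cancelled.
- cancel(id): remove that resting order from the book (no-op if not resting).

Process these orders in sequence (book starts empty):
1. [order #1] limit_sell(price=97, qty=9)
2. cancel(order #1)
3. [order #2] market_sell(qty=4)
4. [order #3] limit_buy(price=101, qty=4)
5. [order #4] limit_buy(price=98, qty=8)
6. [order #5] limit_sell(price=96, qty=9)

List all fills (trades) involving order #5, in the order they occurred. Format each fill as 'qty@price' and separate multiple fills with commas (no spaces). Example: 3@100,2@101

Answer: 4@101,5@98

Derivation:
After op 1 [order #1] limit_sell(price=97, qty=9): fills=none; bids=[-] asks=[#1:9@97]
After op 2 cancel(order #1): fills=none; bids=[-] asks=[-]
After op 3 [order #2] market_sell(qty=4): fills=none; bids=[-] asks=[-]
After op 4 [order #3] limit_buy(price=101, qty=4): fills=none; bids=[#3:4@101] asks=[-]
After op 5 [order #4] limit_buy(price=98, qty=8): fills=none; bids=[#3:4@101 #4:8@98] asks=[-]
After op 6 [order #5] limit_sell(price=96, qty=9): fills=#3x#5:4@101 #4x#5:5@98; bids=[#4:3@98] asks=[-]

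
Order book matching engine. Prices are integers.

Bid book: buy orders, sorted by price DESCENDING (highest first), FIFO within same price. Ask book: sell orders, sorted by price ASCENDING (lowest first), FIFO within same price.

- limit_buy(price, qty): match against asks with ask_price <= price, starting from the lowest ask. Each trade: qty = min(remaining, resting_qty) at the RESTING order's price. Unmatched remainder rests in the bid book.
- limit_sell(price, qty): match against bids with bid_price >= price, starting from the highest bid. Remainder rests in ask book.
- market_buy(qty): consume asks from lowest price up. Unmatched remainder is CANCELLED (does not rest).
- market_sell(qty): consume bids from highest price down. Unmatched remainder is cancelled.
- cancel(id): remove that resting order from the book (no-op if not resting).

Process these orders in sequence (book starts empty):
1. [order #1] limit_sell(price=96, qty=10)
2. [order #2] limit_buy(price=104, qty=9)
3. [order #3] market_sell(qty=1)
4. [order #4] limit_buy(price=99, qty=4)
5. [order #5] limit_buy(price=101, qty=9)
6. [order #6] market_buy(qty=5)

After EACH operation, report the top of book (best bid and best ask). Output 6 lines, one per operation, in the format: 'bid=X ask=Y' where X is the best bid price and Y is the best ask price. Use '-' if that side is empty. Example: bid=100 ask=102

After op 1 [order #1] limit_sell(price=96, qty=10): fills=none; bids=[-] asks=[#1:10@96]
After op 2 [order #2] limit_buy(price=104, qty=9): fills=#2x#1:9@96; bids=[-] asks=[#1:1@96]
After op 3 [order #3] market_sell(qty=1): fills=none; bids=[-] asks=[#1:1@96]
After op 4 [order #4] limit_buy(price=99, qty=4): fills=#4x#1:1@96; bids=[#4:3@99] asks=[-]
After op 5 [order #5] limit_buy(price=101, qty=9): fills=none; bids=[#5:9@101 #4:3@99] asks=[-]
After op 6 [order #6] market_buy(qty=5): fills=none; bids=[#5:9@101 #4:3@99] asks=[-]

Answer: bid=- ask=96
bid=- ask=96
bid=- ask=96
bid=99 ask=-
bid=101 ask=-
bid=101 ask=-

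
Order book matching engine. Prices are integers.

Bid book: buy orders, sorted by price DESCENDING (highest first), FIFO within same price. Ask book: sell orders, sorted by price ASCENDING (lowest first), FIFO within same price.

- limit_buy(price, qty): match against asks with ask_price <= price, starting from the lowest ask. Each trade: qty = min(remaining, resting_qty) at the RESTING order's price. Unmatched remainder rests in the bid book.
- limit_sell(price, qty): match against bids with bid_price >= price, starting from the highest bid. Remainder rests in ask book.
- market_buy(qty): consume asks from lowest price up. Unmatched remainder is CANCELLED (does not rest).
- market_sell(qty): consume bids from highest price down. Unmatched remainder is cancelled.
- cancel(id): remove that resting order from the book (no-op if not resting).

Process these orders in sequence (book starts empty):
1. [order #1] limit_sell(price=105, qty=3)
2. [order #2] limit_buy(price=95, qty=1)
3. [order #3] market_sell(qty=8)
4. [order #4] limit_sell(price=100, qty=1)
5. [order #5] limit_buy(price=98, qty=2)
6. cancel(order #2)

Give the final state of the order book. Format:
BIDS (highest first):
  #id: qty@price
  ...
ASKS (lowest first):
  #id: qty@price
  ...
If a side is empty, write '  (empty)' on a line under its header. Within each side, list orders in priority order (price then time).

Answer: BIDS (highest first):
  #5: 2@98
ASKS (lowest first):
  #4: 1@100
  #1: 3@105

Derivation:
After op 1 [order #1] limit_sell(price=105, qty=3): fills=none; bids=[-] asks=[#1:3@105]
After op 2 [order #2] limit_buy(price=95, qty=1): fills=none; bids=[#2:1@95] asks=[#1:3@105]
After op 3 [order #3] market_sell(qty=8): fills=#2x#3:1@95; bids=[-] asks=[#1:3@105]
After op 4 [order #4] limit_sell(price=100, qty=1): fills=none; bids=[-] asks=[#4:1@100 #1:3@105]
After op 5 [order #5] limit_buy(price=98, qty=2): fills=none; bids=[#5:2@98] asks=[#4:1@100 #1:3@105]
After op 6 cancel(order #2): fills=none; bids=[#5:2@98] asks=[#4:1@100 #1:3@105]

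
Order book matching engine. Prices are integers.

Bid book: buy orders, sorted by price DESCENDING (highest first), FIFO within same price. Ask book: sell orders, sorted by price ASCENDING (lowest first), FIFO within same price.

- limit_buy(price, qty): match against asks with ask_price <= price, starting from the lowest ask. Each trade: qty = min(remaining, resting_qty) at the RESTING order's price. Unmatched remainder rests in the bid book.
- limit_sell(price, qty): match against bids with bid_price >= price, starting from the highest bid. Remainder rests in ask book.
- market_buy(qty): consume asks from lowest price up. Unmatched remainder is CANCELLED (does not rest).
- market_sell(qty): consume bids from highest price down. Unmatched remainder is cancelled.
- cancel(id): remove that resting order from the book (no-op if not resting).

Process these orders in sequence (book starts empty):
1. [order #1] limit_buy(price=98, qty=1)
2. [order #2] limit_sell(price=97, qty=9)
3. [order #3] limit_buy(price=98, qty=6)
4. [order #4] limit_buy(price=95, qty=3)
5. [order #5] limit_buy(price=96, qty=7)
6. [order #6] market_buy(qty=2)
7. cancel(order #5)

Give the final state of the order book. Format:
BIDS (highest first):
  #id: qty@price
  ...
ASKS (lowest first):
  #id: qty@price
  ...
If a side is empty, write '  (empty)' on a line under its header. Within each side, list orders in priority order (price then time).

Answer: BIDS (highest first):
  #4: 3@95
ASKS (lowest first):
  (empty)

Derivation:
After op 1 [order #1] limit_buy(price=98, qty=1): fills=none; bids=[#1:1@98] asks=[-]
After op 2 [order #2] limit_sell(price=97, qty=9): fills=#1x#2:1@98; bids=[-] asks=[#2:8@97]
After op 3 [order #3] limit_buy(price=98, qty=6): fills=#3x#2:6@97; bids=[-] asks=[#2:2@97]
After op 4 [order #4] limit_buy(price=95, qty=3): fills=none; bids=[#4:3@95] asks=[#2:2@97]
After op 5 [order #5] limit_buy(price=96, qty=7): fills=none; bids=[#5:7@96 #4:3@95] asks=[#2:2@97]
After op 6 [order #6] market_buy(qty=2): fills=#6x#2:2@97; bids=[#5:7@96 #4:3@95] asks=[-]
After op 7 cancel(order #5): fills=none; bids=[#4:3@95] asks=[-]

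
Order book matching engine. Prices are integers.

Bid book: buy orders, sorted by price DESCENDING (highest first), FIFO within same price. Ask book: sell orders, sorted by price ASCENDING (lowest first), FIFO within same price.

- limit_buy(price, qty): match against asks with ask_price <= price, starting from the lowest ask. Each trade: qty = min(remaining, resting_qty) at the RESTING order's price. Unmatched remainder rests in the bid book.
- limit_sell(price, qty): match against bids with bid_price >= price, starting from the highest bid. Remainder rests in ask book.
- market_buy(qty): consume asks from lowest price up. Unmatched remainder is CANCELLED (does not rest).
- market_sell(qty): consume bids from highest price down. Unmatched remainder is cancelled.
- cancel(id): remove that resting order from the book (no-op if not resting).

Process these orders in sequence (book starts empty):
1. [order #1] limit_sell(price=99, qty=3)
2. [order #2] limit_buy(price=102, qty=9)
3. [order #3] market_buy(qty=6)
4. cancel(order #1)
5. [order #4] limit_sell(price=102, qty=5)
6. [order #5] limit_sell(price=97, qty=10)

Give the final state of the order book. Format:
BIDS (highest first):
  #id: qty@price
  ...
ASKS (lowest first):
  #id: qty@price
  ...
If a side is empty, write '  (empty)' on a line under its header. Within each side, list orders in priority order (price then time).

Answer: BIDS (highest first):
  (empty)
ASKS (lowest first):
  #5: 9@97

Derivation:
After op 1 [order #1] limit_sell(price=99, qty=3): fills=none; bids=[-] asks=[#1:3@99]
After op 2 [order #2] limit_buy(price=102, qty=9): fills=#2x#1:3@99; bids=[#2:6@102] asks=[-]
After op 3 [order #3] market_buy(qty=6): fills=none; bids=[#2:6@102] asks=[-]
After op 4 cancel(order #1): fills=none; bids=[#2:6@102] asks=[-]
After op 5 [order #4] limit_sell(price=102, qty=5): fills=#2x#4:5@102; bids=[#2:1@102] asks=[-]
After op 6 [order #5] limit_sell(price=97, qty=10): fills=#2x#5:1@102; bids=[-] asks=[#5:9@97]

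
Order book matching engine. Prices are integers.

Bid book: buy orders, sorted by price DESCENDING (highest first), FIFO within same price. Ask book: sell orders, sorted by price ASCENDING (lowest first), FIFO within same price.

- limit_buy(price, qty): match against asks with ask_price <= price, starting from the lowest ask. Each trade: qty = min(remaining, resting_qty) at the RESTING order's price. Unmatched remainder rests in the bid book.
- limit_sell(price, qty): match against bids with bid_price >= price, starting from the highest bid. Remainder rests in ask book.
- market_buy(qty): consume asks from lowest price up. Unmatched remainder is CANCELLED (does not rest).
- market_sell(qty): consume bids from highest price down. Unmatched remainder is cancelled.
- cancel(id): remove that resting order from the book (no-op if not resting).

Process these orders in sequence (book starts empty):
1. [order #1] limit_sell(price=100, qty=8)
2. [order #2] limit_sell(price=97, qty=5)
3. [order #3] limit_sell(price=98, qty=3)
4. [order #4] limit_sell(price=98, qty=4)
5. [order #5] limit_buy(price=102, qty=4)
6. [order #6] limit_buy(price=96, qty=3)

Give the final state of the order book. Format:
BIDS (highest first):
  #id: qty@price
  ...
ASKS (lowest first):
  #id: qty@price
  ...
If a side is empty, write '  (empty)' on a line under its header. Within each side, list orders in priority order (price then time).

Answer: BIDS (highest first):
  #6: 3@96
ASKS (lowest first):
  #2: 1@97
  #3: 3@98
  #4: 4@98
  #1: 8@100

Derivation:
After op 1 [order #1] limit_sell(price=100, qty=8): fills=none; bids=[-] asks=[#1:8@100]
After op 2 [order #2] limit_sell(price=97, qty=5): fills=none; bids=[-] asks=[#2:5@97 #1:8@100]
After op 3 [order #3] limit_sell(price=98, qty=3): fills=none; bids=[-] asks=[#2:5@97 #3:3@98 #1:8@100]
After op 4 [order #4] limit_sell(price=98, qty=4): fills=none; bids=[-] asks=[#2:5@97 #3:3@98 #4:4@98 #1:8@100]
After op 5 [order #5] limit_buy(price=102, qty=4): fills=#5x#2:4@97; bids=[-] asks=[#2:1@97 #3:3@98 #4:4@98 #1:8@100]
After op 6 [order #6] limit_buy(price=96, qty=3): fills=none; bids=[#6:3@96] asks=[#2:1@97 #3:3@98 #4:4@98 #1:8@100]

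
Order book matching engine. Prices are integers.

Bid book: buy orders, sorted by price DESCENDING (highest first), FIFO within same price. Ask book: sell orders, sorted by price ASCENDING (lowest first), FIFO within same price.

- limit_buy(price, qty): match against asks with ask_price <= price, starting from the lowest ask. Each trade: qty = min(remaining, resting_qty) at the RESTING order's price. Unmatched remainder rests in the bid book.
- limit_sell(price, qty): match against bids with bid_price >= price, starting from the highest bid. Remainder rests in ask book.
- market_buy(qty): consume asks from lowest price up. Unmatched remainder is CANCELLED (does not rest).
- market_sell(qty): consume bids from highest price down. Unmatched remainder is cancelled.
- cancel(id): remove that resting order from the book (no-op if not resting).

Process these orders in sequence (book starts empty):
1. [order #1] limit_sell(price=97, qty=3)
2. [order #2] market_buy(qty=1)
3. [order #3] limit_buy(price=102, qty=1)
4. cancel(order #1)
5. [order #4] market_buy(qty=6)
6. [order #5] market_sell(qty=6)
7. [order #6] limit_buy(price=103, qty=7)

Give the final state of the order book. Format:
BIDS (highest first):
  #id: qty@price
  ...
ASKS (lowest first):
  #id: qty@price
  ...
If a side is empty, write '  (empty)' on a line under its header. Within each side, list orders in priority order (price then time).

After op 1 [order #1] limit_sell(price=97, qty=3): fills=none; bids=[-] asks=[#1:3@97]
After op 2 [order #2] market_buy(qty=1): fills=#2x#1:1@97; bids=[-] asks=[#1:2@97]
After op 3 [order #3] limit_buy(price=102, qty=1): fills=#3x#1:1@97; bids=[-] asks=[#1:1@97]
After op 4 cancel(order #1): fills=none; bids=[-] asks=[-]
After op 5 [order #4] market_buy(qty=6): fills=none; bids=[-] asks=[-]
After op 6 [order #5] market_sell(qty=6): fills=none; bids=[-] asks=[-]
After op 7 [order #6] limit_buy(price=103, qty=7): fills=none; bids=[#6:7@103] asks=[-]

Answer: BIDS (highest first):
  #6: 7@103
ASKS (lowest first):
  (empty)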